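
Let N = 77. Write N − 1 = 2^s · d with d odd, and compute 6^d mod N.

77 − 1 = 76 = 2^2 · 19, so d = 19.
6^1 ≡ 6 (mod 77)
6^2 ≡ 6^2 = 36 ≡ 36 (mod 77)
6^4 ≡ 36^2 = 1296 ≡ 64 (mod 77)
6^8 ≡ 64^2 = 4096 ≡ 15 (mod 77)
6^16 ≡ 15^2 = 225 ≡ 71 (mod 77)
19 = 16 + 2 + 1 in binary powers of 2.
So 6^19 ≡ 71 · 36 · 6 ≡ 13 (mod 77).
Squaring chain: 13 → 15; never reaches −1, so base 6 is a Miller–Rabin witness that 77 is composite.

13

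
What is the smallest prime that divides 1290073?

1290073 is odd.
Digit sum 22, not divisible by 3.
Ends in 3: not divisible by 5.
7: 1290073 = 7·184296 + 1
11: 1290073 = 11·117279 + 4
13: 1290073 = 13·99236 + 5
17: 1290073 = 17·75886 + 11
19: 1290073 = 19·67898 + 11
23: 1290073 = 23·56090 + 3
29: 1290073 = 29·44485 + 8
31: 1290073 = 31·41615 + 8
37: 1290073 = 37·34866 + 31
41: 1290073 = 41·31465 + 8
43: 1290073 = 43·30001 + 30
47: 1290073 = 47·27448 + 17
53: 1290073 = 53·24341

53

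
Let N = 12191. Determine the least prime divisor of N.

12191 is odd.
Digit sum 14, not divisible by 3.
Ends in 1: not divisible by 5.
7: 12191 = 7·1741 + 4
11: 12191 = 11·1108 + 3
13: 12191 = 13·937 + 10
17: 12191 = 17·717 + 2
19: 12191 = 19·641 + 12
23: 12191 = 23·530 + 1
29: 12191 = 29·420 + 11
31: 12191 = 31·393 + 8
37: 12191 = 37·329 + 18
41: 12191 = 41·297 + 14
43: 12191 = 43·283 + 22
47: 12191 = 47·259 + 18
53: 12191 = 53·230 + 1
59: 12191 = 59·206 + 37
61: 12191 = 61·199 + 52
67: 12191 = 67·181 + 64
71: 12191 = 71·171 + 50
73: 12191 = 73·167

73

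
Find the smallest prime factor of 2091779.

2091779 is odd.
Digit sum 35, not divisible by 3.
Ends in 9: not divisible by 5.
7: 2091779 = 7·298825 + 4
11: 2091779 = 11·190161 + 8
13: 2091779 = 13·160906 + 1
17: 2091779 = 17·123045 + 14
19: 2091779 = 19·110093 + 12
23: 2091779 = 23·90946 + 21
29: 2091779 = 29·72130 + 9
31: 2091779 = 31·67476 + 23
37: 2091779 = 37·56534 + 21
41: 2091779 = 41·51019

41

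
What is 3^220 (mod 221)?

55

3^1 ≡ 3 (mod 221)
3^2 ≡ 3^2 = 9 ≡ 9 (mod 221)
3^4 ≡ 9^2 = 81 ≡ 81 (mod 221)
3^8 ≡ 81^2 = 6561 ≡ 152 (mod 221)
3^16 ≡ 152^2 = 23104 ≡ 120 (mod 221)
3^32 ≡ 120^2 = 14400 ≡ 35 (mod 221)
3^64 ≡ 35^2 = 1225 ≡ 120 (mod 221)
3^128 ≡ 120^2 = 14400 ≡ 35 (mod 221)
220 = 128 + 64 + 16 + 8 + 4 in binary powers of 2.
So 3^220 ≡ 35 · 120 · 120 · 152 · 81 ≡ 55 (mod 221).
Since 55 ≠ 1, base 3 is a Fermat witness: 221 is composite.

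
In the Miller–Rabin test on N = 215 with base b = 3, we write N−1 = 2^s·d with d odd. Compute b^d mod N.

77

215 − 1 = 214 = 2^1 · 107, so d = 107.
3^1 ≡ 3 (mod 215)
3^2 ≡ 3^2 = 9 ≡ 9 (mod 215)
3^4 ≡ 9^2 = 81 ≡ 81 (mod 215)
3^8 ≡ 81^2 = 6561 ≡ 111 (mod 215)
3^16 ≡ 111^2 = 12321 ≡ 66 (mod 215)
3^32 ≡ 66^2 = 4356 ≡ 56 (mod 215)
3^64 ≡ 56^2 = 3136 ≡ 126 (mod 215)
107 = 64 + 32 + 8 + 2 + 1 in binary powers of 2.
So 3^107 ≡ 126 · 56 · 111 · 9 · 3 ≡ 77 (mod 215).
Squaring chain: 77; never reaches −1, so base 3 is a Miller–Rabin witness that 215 is composite.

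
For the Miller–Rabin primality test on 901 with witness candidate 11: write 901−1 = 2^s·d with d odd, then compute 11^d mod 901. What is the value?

623

901 − 1 = 900 = 2^2 · 225, so d = 225.
11^1 ≡ 11 (mod 901)
11^2 ≡ 11^2 = 121 ≡ 121 (mod 901)
11^4 ≡ 121^2 = 14641 ≡ 225 (mod 901)
11^8 ≡ 225^2 = 50625 ≡ 169 (mod 901)
11^16 ≡ 169^2 = 28561 ≡ 630 (mod 901)
11^32 ≡ 630^2 = 396900 ≡ 460 (mod 901)
11^64 ≡ 460^2 = 211600 ≡ 766 (mod 901)
11^128 ≡ 766^2 = 586756 ≡ 205 (mod 901)
225 = 128 + 64 + 32 + 1 in binary powers of 2.
So 11^225 ≡ 205 · 766 · 460 · 11 ≡ 623 (mod 901).
Squaring chain: 623 → 699; never reaches −1, so base 11 is a Miller–Rabin witness that 901 is composite.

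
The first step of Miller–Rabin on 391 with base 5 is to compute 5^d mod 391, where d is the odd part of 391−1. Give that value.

329

391 − 1 = 390 = 2^1 · 195, so d = 195.
5^1 ≡ 5 (mod 391)
5^2 ≡ 5^2 = 25 ≡ 25 (mod 391)
5^4 ≡ 25^2 = 625 ≡ 234 (mod 391)
5^8 ≡ 234^2 = 54756 ≡ 16 (mod 391)
5^16 ≡ 16^2 = 256 ≡ 256 (mod 391)
5^32 ≡ 256^2 = 65536 ≡ 239 (mod 391)
5^64 ≡ 239^2 = 57121 ≡ 35 (mod 391)
5^128 ≡ 35^2 = 1225 ≡ 52 (mod 391)
195 = 128 + 64 + 2 + 1 in binary powers of 2.
So 5^195 ≡ 52 · 35 · 25 · 5 ≡ 329 (mod 391).
Squaring chain: 329; never reaches −1, so base 5 is a Miller–Rabin witness that 391 is composite.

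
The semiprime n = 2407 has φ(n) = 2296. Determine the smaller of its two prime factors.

φ(n) = (p−1)(q−1) = n − (p+q) + 1, so p + q = 2407 − 2296 + 1 = 112.
p and q are the roots of t² − 112t + 2407 = 0.
Discriminant: 112² − 4·2407 = 12544 − 9628 = 2916; √2916 = 54.
q = (112 − 54)/2 = 29, p = (112 + 54)/2 = 83.
Check: 29 · 83 = 2407.

29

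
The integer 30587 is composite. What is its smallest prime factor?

30587 is odd.
Digit sum 23, not divisible by 3.
Ends in 7: not divisible by 5.
7: 30587 = 7·4369 + 4
11: 30587 = 11·2780 + 7
13: 30587 = 13·2352 + 11
17: 30587 = 17·1799 + 4
19: 30587 = 19·1609 + 16
23: 30587 = 23·1329 + 20
29: 30587 = 29·1054 + 21
31: 30587 = 31·986 + 21
37: 30587 = 37·826 + 25
41: 30587 = 41·746 + 1
43: 30587 = 43·711 + 14
47: 30587 = 47·650 + 37
53: 30587 = 53·577 + 6
59: 30587 = 59·518 + 25
61: 30587 = 61·501 + 26
67: 30587 = 67·456 + 35
71: 30587 = 71·430 + 57
73: 30587 = 73·419

73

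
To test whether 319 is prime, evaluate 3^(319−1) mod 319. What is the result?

5

3^1 ≡ 3 (mod 319)
3^2 ≡ 3^2 = 9 ≡ 9 (mod 319)
3^4 ≡ 9^2 = 81 ≡ 81 (mod 319)
3^8 ≡ 81^2 = 6561 ≡ 181 (mod 319)
3^16 ≡ 181^2 = 32761 ≡ 223 (mod 319)
3^32 ≡ 223^2 = 49729 ≡ 284 (mod 319)
3^64 ≡ 284^2 = 80656 ≡ 268 (mod 319)
3^128 ≡ 268^2 = 71824 ≡ 49 (mod 319)
3^256 ≡ 49^2 = 2401 ≡ 168 (mod 319)
318 = 256 + 32 + 16 + 8 + 4 + 2 in binary powers of 2.
So 3^318 ≡ 168 · 284 · 223 · 181 · 81 · 9 ≡ 5 (mod 319).
Since 5 ≠ 1, base 3 is a Fermat witness: 319 is composite.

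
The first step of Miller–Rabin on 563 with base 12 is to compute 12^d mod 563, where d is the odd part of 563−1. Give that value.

1

563 − 1 = 562 = 2^1 · 281, so d = 281.
12^1 ≡ 12 (mod 563)
12^2 ≡ 12^2 = 144 ≡ 144 (mod 563)
12^4 ≡ 144^2 = 20736 ≡ 468 (mod 563)
12^8 ≡ 468^2 = 219024 ≡ 17 (mod 563)
12^16 ≡ 17^2 = 289 ≡ 289 (mod 563)
12^32 ≡ 289^2 = 83521 ≡ 197 (mod 563)
12^64 ≡ 197^2 = 38809 ≡ 525 (mod 563)
12^128 ≡ 525^2 = 275625 ≡ 318 (mod 563)
12^256 ≡ 318^2 = 101124 ≡ 347 (mod 563)
281 = 256 + 16 + 8 + 1 in binary powers of 2.
So 12^281 ≡ 347 · 289 · 17 · 12 ≡ 1 (mod 563).
Since 12^d ≡ 1 (mod 563), base 12 does not prove 563 composite.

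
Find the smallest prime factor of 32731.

32731 is odd.
Digit sum 16, not divisible by 3.
Ends in 1: not divisible by 5.
7: 32731 = 7·4675 + 6
11: 32731 = 11·2975 + 6
13: 32731 = 13·2517 + 10
17: 32731 = 17·1925 + 6
19: 32731 = 19·1722 + 13
23: 32731 = 23·1423 + 2
29: 32731 = 29·1128 + 19
31: 32731 = 31·1055 + 26
37: 32731 = 37·884 + 23
41: 32731 = 41·798 + 13
43: 32731 = 43·761 + 8
47: 32731 = 47·696 + 19
53: 32731 = 53·617 + 30
59: 32731 = 59·554 + 45
61: 32731 = 61·536 + 35
67: 32731 = 67·488 + 35
71: 32731 = 71·461

71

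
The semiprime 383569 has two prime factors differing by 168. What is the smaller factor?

541

Since p = q + 168, we have 383569 = q(q + 168), so q² + 168q − 383569 = 0.
Discriminant: 168² + 4·383569 = 28224 + 1534276 = 1562500; √1562500 = 1250.
q = (−168 + 1250)/2 = 541, and p = q + 168 = 709.
Check: 541 · 709 = 383569.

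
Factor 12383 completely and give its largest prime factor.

61

12383 = 7 · 1769
1769 = 29 · 61
61 is prime.
So 12383 = 7 · 29 · 61; the largest prime factor is 61.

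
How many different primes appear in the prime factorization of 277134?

277134 = 2 · 138567
138567 = 3 · 46189
46189 = 11 · 4199
4199 = 13 · 323
323 = 17 · 19
277134 = 2 · 3 · 11 · 13 · 17 · 19, which has 6 distinct prime factors.

6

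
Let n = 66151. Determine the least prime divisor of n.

66151 is odd.
Digit sum 19, not divisible by 3.
Ends in 1: not divisible by 5.
7: 66151 = 7·9450 + 1
11: 66151 = 11·6013 + 8
13: 66151 = 13·5088 + 7
17: 66151 = 17·3891 + 4
19: 66151 = 19·3481 + 12
23: 66151 = 23·2876 + 3
29: 66151 = 29·2281 + 2
31: 66151 = 31·2133 + 28
37: 66151 = 37·1787 + 32
41: 66151 = 41·1613 + 18
43: 66151 = 43·1538 + 17
47: 66151 = 47·1407 + 22
53: 66151 = 53·1248 + 7
59: 66151 = 59·1121 + 12
61: 66151 = 61·1084 + 27
67: 66151 = 67·987 + 22
71: 66151 = 71·931 + 50
73: 66151 = 73·906 + 13
79: 66151 = 79·837 + 28
83: 66151 = 83·797

83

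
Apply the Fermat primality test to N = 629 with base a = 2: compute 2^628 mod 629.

305

2^1 ≡ 2 (mod 629)
2^2 ≡ 2^2 = 4 ≡ 4 (mod 629)
2^4 ≡ 4^2 = 16 ≡ 16 (mod 629)
2^8 ≡ 16^2 = 256 ≡ 256 (mod 629)
2^16 ≡ 256^2 = 65536 ≡ 120 (mod 629)
2^32 ≡ 120^2 = 14400 ≡ 562 (mod 629)
2^64 ≡ 562^2 = 315844 ≡ 86 (mod 629)
2^128 ≡ 86^2 = 7396 ≡ 477 (mod 629)
2^256 ≡ 477^2 = 227529 ≡ 460 (mod 629)
2^512 ≡ 460^2 = 211600 ≡ 256 (mod 629)
628 = 512 + 64 + 32 + 16 + 4 in binary powers of 2.
So 2^628 ≡ 256 · 86 · 562 · 120 · 16 ≡ 305 (mod 629).
Since 305 ≠ 1, base 2 is a Fermat witness: 629 is composite.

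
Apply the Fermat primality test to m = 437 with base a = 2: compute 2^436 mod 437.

358

2^1 ≡ 2 (mod 437)
2^2 ≡ 2^2 = 4 ≡ 4 (mod 437)
2^4 ≡ 4^2 = 16 ≡ 16 (mod 437)
2^8 ≡ 16^2 = 256 ≡ 256 (mod 437)
2^16 ≡ 256^2 = 65536 ≡ 423 (mod 437)
2^32 ≡ 423^2 = 178929 ≡ 196 (mod 437)
2^64 ≡ 196^2 = 38416 ≡ 397 (mod 437)
2^128 ≡ 397^2 = 157609 ≡ 289 (mod 437)
2^256 ≡ 289^2 = 83521 ≡ 54 (mod 437)
436 = 256 + 128 + 32 + 16 + 4 in binary powers of 2.
So 2^436 ≡ 54 · 289 · 196 · 423 · 16 ≡ 358 (mod 437).
Since 358 ≠ 1, base 2 is a Fermat witness: 437 is composite.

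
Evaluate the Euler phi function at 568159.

544320

Factor: 568159 = 43 · 73 · 181.
φ(568159) = (43−1) · (73−1) · (181−1) = 42 · 72 · 180 = 544320.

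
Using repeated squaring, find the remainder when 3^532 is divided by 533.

81

3^1 ≡ 3 (mod 533)
3^2 ≡ 3^2 = 9 ≡ 9 (mod 533)
3^4 ≡ 9^2 = 81 ≡ 81 (mod 533)
3^8 ≡ 81^2 = 6561 ≡ 165 (mod 533)
3^16 ≡ 165^2 = 27225 ≡ 42 (mod 533)
3^32 ≡ 42^2 = 1764 ≡ 165 (mod 533)
3^64 ≡ 165^2 = 27225 ≡ 42 (mod 533)
3^128 ≡ 42^2 = 1764 ≡ 165 (mod 533)
3^256 ≡ 165^2 = 27225 ≡ 42 (mod 533)
3^512 ≡ 42^2 = 1764 ≡ 165 (mod 533)
532 = 512 + 16 + 4 in binary powers of 2.
So 3^532 ≡ 165 · 42 · 81 ≡ 81 (mod 533).
Since 81 ≠ 1, base 3 is a Fermat witness: 533 is composite.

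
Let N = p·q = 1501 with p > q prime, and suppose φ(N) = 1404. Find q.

φ(n) = (p−1)(q−1) = n − (p+q) + 1, so p + q = 1501 − 1404 + 1 = 98.
p and q are the roots of t² − 98t + 1501 = 0.
Discriminant: 98² − 4·1501 = 9604 − 6004 = 3600; √3600 = 60.
q = (98 − 60)/2 = 19, p = (98 + 60)/2 = 79.
Check: 19 · 79 = 1501.

19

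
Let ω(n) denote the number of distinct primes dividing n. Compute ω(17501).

17501 = 11 · 1591
1591 = 37 · 43
17501 = 11 · 37 · 43, which has 3 distinct prime factors.

3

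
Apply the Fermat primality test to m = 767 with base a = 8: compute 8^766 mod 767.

8^1 ≡ 8 (mod 767)
8^2 ≡ 8^2 = 64 ≡ 64 (mod 767)
8^4 ≡ 64^2 = 4096 ≡ 261 (mod 767)
8^8 ≡ 261^2 = 68121 ≡ 625 (mod 767)
8^16 ≡ 625^2 = 390625 ≡ 222 (mod 767)
8^32 ≡ 222^2 = 49284 ≡ 196 (mod 767)
8^64 ≡ 196^2 = 38416 ≡ 66 (mod 767)
8^128 ≡ 66^2 = 4356 ≡ 521 (mod 767)
8^256 ≡ 521^2 = 271441 ≡ 690 (mod 767)
8^512 ≡ 690^2 = 476100 ≡ 560 (mod 767)
766 = 512 + 128 + 64 + 32 + 16 + 8 + 4 + 2 in binary powers of 2.
So 8^766 ≡ 560 · 521 · 66 · 196 · 222 · 625 · 261 · 64 ≡ 285 (mod 767).
Since 285 ≠ 1, base 8 is a Fermat witness: 767 is composite.

285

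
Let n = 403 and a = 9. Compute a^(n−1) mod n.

9^1 ≡ 9 (mod 403)
9^2 ≡ 9^2 = 81 ≡ 81 (mod 403)
9^4 ≡ 81^2 = 6561 ≡ 113 (mod 403)
9^8 ≡ 113^2 = 12769 ≡ 276 (mod 403)
9^16 ≡ 276^2 = 76176 ≡ 9 (mod 403)
9^32 ≡ 9^2 = 81 ≡ 81 (mod 403)
9^64 ≡ 81^2 = 6561 ≡ 113 (mod 403)
9^128 ≡ 113^2 = 12769 ≡ 276 (mod 403)
9^256 ≡ 276^2 = 76176 ≡ 9 (mod 403)
402 = 256 + 128 + 16 + 2 in binary powers of 2.
So 9^402 ≡ 9 · 276 · 9 · 81 ≡ 157 (mod 403).
Since 157 ≠ 1, base 9 is a Fermat witness: 403 is composite.

157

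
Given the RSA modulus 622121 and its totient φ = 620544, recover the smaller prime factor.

769

φ(n) = (p−1)(q−1) = n − (p+q) + 1, so p + q = 622121 − 620544 + 1 = 1578.
p and q are the roots of t² − 1578t + 622121 = 0.
Discriminant: 1578² − 4·622121 = 2490084 − 2488484 = 1600; √1600 = 40.
q = (1578 − 40)/2 = 769, p = (1578 + 40)/2 = 809.
Check: 769 · 809 = 622121.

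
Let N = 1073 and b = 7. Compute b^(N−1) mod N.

7^1 ≡ 7 (mod 1073)
7^2 ≡ 7^2 = 49 ≡ 49 (mod 1073)
7^4 ≡ 49^2 = 2401 ≡ 255 (mod 1073)
7^8 ≡ 255^2 = 65025 ≡ 645 (mod 1073)
7^16 ≡ 645^2 = 416025 ≡ 774 (mod 1073)
7^32 ≡ 774^2 = 599076 ≡ 342 (mod 1073)
7^64 ≡ 342^2 = 116964 ≡ 7 (mod 1073)
7^128 ≡ 7^2 = 49 ≡ 49 (mod 1073)
7^256 ≡ 49^2 = 2401 ≡ 255 (mod 1073)
7^512 ≡ 255^2 = 65025 ≡ 645 (mod 1073)
7^1024 ≡ 645^2 = 416025 ≡ 774 (mod 1073)
1072 = 1024 + 32 + 16 in binary powers of 2.
So 7^1072 ≡ 774 · 342 · 774 ≡ 7 (mod 1073).
Since 7 ≠ 1, base 7 is a Fermat witness: 1073 is composite.

7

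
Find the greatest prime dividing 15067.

61

15067 = 13 · 1159
1159 = 19 · 61
61 is prime.
So 15067 = 13 · 19 · 61; the largest prime factor is 61.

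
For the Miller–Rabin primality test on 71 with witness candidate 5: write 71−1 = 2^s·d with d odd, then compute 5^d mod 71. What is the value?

1

71 − 1 = 70 = 2^1 · 35, so d = 35.
5^1 ≡ 5 (mod 71)
5^2 ≡ 5^2 = 25 ≡ 25 (mod 71)
5^4 ≡ 25^2 = 625 ≡ 57 (mod 71)
5^8 ≡ 57^2 = 3249 ≡ 54 (mod 71)
5^16 ≡ 54^2 = 2916 ≡ 5 (mod 71)
5^32 ≡ 5^2 = 25 ≡ 25 (mod 71)
35 = 32 + 2 + 1 in binary powers of 2.
So 5^35 ≡ 25 · 25 · 5 ≡ 1 (mod 71).
Since 5^d ≡ 1 (mod 71), base 5 does not prove 71 composite.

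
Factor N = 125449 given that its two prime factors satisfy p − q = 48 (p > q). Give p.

Since p = q + 48, we have 125449 = q(q + 48), so q² + 48q − 125449 = 0.
Discriminant: 48² + 4·125449 = 2304 + 501796 = 504100; √504100 = 710.
q = (−48 + 710)/2 = 331, and p = q + 48 = 379.
Check: 331 · 379 = 125449.

379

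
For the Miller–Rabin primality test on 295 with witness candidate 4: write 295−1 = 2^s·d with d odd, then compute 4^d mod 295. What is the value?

295 − 1 = 294 = 2^1 · 147, so d = 147.
4^1 ≡ 4 (mod 295)
4^2 ≡ 4^2 = 16 ≡ 16 (mod 295)
4^4 ≡ 16^2 = 256 ≡ 256 (mod 295)
4^8 ≡ 256^2 = 65536 ≡ 46 (mod 295)
4^16 ≡ 46^2 = 2116 ≡ 51 (mod 295)
4^32 ≡ 51^2 = 2601 ≡ 241 (mod 295)
4^64 ≡ 241^2 = 58081 ≡ 261 (mod 295)
4^128 ≡ 261^2 = 68121 ≡ 271 (mod 295)
147 = 128 + 16 + 2 + 1 in binary powers of 2.
So 4^147 ≡ 271 · 51 · 16 · 4 ≡ 134 (mod 295).
Squaring chain: 134; never reaches −1, so base 4 is a Miller–Rabin witness that 295 is composite.

134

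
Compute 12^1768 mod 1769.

1306

12^1 ≡ 12 (mod 1769)
12^2 ≡ 12^2 = 144 ≡ 144 (mod 1769)
12^4 ≡ 144^2 = 20736 ≡ 1277 (mod 1769)
12^8 ≡ 1277^2 = 1630729 ≡ 1480 (mod 1769)
12^16 ≡ 1480^2 = 2190400 ≡ 378 (mod 1769)
12^32 ≡ 378^2 = 142884 ≡ 1364 (mod 1769)
12^64 ≡ 1364^2 = 1860496 ≡ 1277 (mod 1769)
12^128 ≡ 1277^2 = 1630729 ≡ 1480 (mod 1769)
12^256 ≡ 1480^2 = 2190400 ≡ 378 (mod 1769)
12^512 ≡ 378^2 = 142884 ≡ 1364 (mod 1769)
12^1024 ≡ 1364^2 = 1860496 ≡ 1277 (mod 1769)
1768 = 1024 + 512 + 128 + 64 + 32 + 8 in binary powers of 2.
So 12^1768 ≡ 1277 · 1364 · 1480 · 1277 · 1364 · 1480 ≡ 1306 (mod 1769).
Since 1306 ≠ 1, base 12 is a Fermat witness: 1769 is composite.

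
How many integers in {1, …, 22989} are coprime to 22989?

14976

Factor: 22989 = 3 · 79 · 97.
φ(22989) = (3−1) · (79−1) · (97−1) = 2 · 78 · 96 = 14976.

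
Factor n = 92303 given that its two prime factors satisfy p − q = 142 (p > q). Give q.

Since p = q + 142, we have 92303 = q(q + 142), so q² + 142q − 92303 = 0.
Discriminant: 142² + 4·92303 = 20164 + 369212 = 389376; √389376 = 624.
q = (−142 + 624)/2 = 241, and p = q + 142 = 383.
Check: 241 · 383 = 92303.

241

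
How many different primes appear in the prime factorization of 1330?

1330 = 2 · 665
665 = 5 · 133
133 = 7 · 19
1330 = 2 · 5 · 7 · 19, which has 4 distinct prime factors.

4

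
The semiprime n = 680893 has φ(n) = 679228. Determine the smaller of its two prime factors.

φ(n) = (p−1)(q−1) = n − (p+q) + 1, so p + q = 680893 − 679228 + 1 = 1666.
p and q are the roots of t² − 1666t + 680893 = 0.
Discriminant: 1666² − 4·680893 = 2775556 − 2723572 = 51984; √51984 = 228.
q = (1666 − 228)/2 = 719, p = (1666 + 228)/2 = 947.
Check: 719 · 947 = 680893.

719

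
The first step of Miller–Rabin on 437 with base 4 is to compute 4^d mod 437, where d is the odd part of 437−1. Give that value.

437 − 1 = 436 = 2^2 · 109, so d = 109.
4^1 ≡ 4 (mod 437)
4^2 ≡ 4^2 = 16 ≡ 16 (mod 437)
4^4 ≡ 16^2 = 256 ≡ 256 (mod 437)
4^8 ≡ 256^2 = 65536 ≡ 423 (mod 437)
4^16 ≡ 423^2 = 178929 ≡ 196 (mod 437)
4^32 ≡ 196^2 = 38416 ≡ 397 (mod 437)
4^64 ≡ 397^2 = 157609 ≡ 289 (mod 437)
109 = 64 + 32 + 8 + 4 + 1 in binary powers of 2.
So 4^109 ≡ 289 · 397 · 423 · 256 · 4 ≡ 213 (mod 437).
Squaring chain: 213 → 358; never reaches −1, so base 4 is a Miller–Rabin witness that 437 is composite.

213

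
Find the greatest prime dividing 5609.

5609 = 71 · 79
79 is prime.
So 5609 = 71 · 79; the largest prime factor is 79.

79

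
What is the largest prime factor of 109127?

109127 = 29 · 3763
3763 = 53 · 71
71 is prime.
So 109127 = 29 · 53 · 71; the largest prime factor is 71.

71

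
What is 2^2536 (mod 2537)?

2^1 ≡ 2 (mod 2537)
2^2 ≡ 2^2 = 4 ≡ 4 (mod 2537)
2^4 ≡ 4^2 = 16 ≡ 16 (mod 2537)
2^8 ≡ 16^2 = 256 ≡ 256 (mod 2537)
2^16 ≡ 256^2 = 65536 ≡ 2111 (mod 2537)
2^32 ≡ 2111^2 = 4456321 ≡ 1349 (mod 2537)
2^64 ≡ 1349^2 = 1819801 ≡ 772 (mod 2537)
2^128 ≡ 772^2 = 595984 ≡ 2326 (mod 2537)
2^256 ≡ 2326^2 = 5410276 ≡ 1392 (mod 2537)
2^512 ≡ 1392^2 = 1937664 ≡ 1933 (mod 2537)
2^1024 ≡ 1933^2 = 3736489 ≡ 2025 (mod 2537)
2^2048 ≡ 2025^2 = 4100625 ≡ 833 (mod 2537)
2536 = 2048 + 256 + 128 + 64 + 32 + 8 in binary powers of 2.
So 2^2536 ≡ 833 · 1392 · 2326 · 772 · 1349 · 256 ≡ 2369 (mod 2537).
Since 2369 ≠ 1, base 2 is a Fermat witness: 2537 is composite.

2369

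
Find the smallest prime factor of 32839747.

79

32839747 is odd.
Digit sum 43, not divisible by 3.
Ends in 7: not divisible by 5.
7: 32839747 = 7·4691392 + 3
11: 32839747 = 11·2985431 + 6
13: 32839747 = 13·2526134 + 5
17: 32839747 = 17·1931749 + 14
19: 32839747 = 19·1728407 + 14
23: 32839747 = 23·1427815 + 2
29: 32839747 = 29·1132405 + 2
31: 32839747 = 31·1059346 + 21
37: 32839747 = 37·887560 + 27
41: 32839747 = 41·800969 + 18
43: 32839747 = 43·763715 + 2
47: 32839747 = 47·698718 + 1
53: 32839747 = 53·619617 + 46
59: 32839747 = 59·556605 + 52
61: 32839747 = 61·538356 + 31
67: 32839747 = 67·490145 + 32
71: 32839747 = 71·462531 + 46
73: 32839747 = 73·449859 + 40
79: 32839747 = 79·415693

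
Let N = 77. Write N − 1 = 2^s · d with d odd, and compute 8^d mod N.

77 − 1 = 76 = 2^2 · 19, so d = 19.
8^1 ≡ 8 (mod 77)
8^2 ≡ 8^2 = 64 ≡ 64 (mod 77)
8^4 ≡ 64^2 = 4096 ≡ 15 (mod 77)
8^8 ≡ 15^2 = 225 ≡ 71 (mod 77)
8^16 ≡ 71^2 = 5041 ≡ 36 (mod 77)
19 = 16 + 2 + 1 in binary powers of 2.
So 8^19 ≡ 36 · 64 · 8 ≡ 29 (mod 77).
Squaring chain: 29 → 71; never reaches −1, so base 8 is a Miller–Rabin witness that 77 is composite.

29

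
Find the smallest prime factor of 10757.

10757 is odd.
Digit sum 20, not divisible by 3.
Ends in 7: not divisible by 5.
7: 10757 = 7·1536 + 5
11: 10757 = 11·977 + 10
13: 10757 = 13·827 + 6
17: 10757 = 17·632 + 13
19: 10757 = 19·566 + 3
23: 10757 = 23·467 + 16
29: 10757 = 29·370 + 27
31: 10757 = 31·347

31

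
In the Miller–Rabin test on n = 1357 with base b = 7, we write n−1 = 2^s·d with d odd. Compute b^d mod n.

84

1357 − 1 = 1356 = 2^2 · 339, so d = 339.
7^1 ≡ 7 (mod 1357)
7^2 ≡ 7^2 = 49 ≡ 49 (mod 1357)
7^4 ≡ 49^2 = 2401 ≡ 1044 (mod 1357)
7^8 ≡ 1044^2 = 1089936 ≡ 265 (mod 1357)
7^16 ≡ 265^2 = 70225 ≡ 1018 (mod 1357)
7^32 ≡ 1018^2 = 1036324 ≡ 933 (mod 1357)
7^64 ≡ 933^2 = 870489 ≡ 652 (mod 1357)
7^128 ≡ 652^2 = 425104 ≡ 363 (mod 1357)
7^256 ≡ 363^2 = 131769 ≡ 140 (mod 1357)
339 = 256 + 64 + 16 + 2 + 1 in binary powers of 2.
So 7^339 ≡ 140 · 652 · 1018 · 49 · 7 ≡ 84 (mod 1357).
Squaring chain: 84 → 271; never reaches −1, so base 7 is a Miller–Rabin witness that 1357 is composite.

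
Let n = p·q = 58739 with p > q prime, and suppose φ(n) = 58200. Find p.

389

φ(n) = (p−1)(q−1) = n − (p+q) + 1, so p + q = 58739 − 58200 + 1 = 540.
p and q are the roots of t² − 540t + 58739 = 0.
Discriminant: 540² − 4·58739 = 291600 − 234956 = 56644; √56644 = 238.
q = (540 − 238)/2 = 151, p = (540 + 238)/2 = 389.
Check: 151 · 389 = 58739.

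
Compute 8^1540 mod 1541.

1

8^1 ≡ 8 (mod 1541)
8^2 ≡ 8^2 = 64 ≡ 64 (mod 1541)
8^4 ≡ 64^2 = 4096 ≡ 1014 (mod 1541)
8^8 ≡ 1014^2 = 1028196 ≡ 349 (mod 1541)
8^16 ≡ 349^2 = 121801 ≡ 62 (mod 1541)
8^32 ≡ 62^2 = 3844 ≡ 762 (mod 1541)
8^64 ≡ 762^2 = 580644 ≡ 1228 (mod 1541)
8^128 ≡ 1228^2 = 1507984 ≡ 886 (mod 1541)
8^256 ≡ 886^2 = 784996 ≡ 627 (mod 1541)
8^512 ≡ 627^2 = 393129 ≡ 174 (mod 1541)
8^1024 ≡ 174^2 = 30276 ≡ 997 (mod 1541)
1540 = 1024 + 512 + 4 in binary powers of 2.
So 8^1540 ≡ 997 · 174 · 1014 ≡ 1 (mod 1541).
Since the result is 1, base 8 gives no evidence that 1541 is composite.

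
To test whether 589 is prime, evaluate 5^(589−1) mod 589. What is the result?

5^1 ≡ 5 (mod 589)
5^2 ≡ 5^2 = 25 ≡ 25 (mod 589)
5^4 ≡ 25^2 = 625 ≡ 36 (mod 589)
5^8 ≡ 36^2 = 1296 ≡ 118 (mod 589)
5^16 ≡ 118^2 = 13924 ≡ 377 (mod 589)
5^32 ≡ 377^2 = 142129 ≡ 180 (mod 589)
5^64 ≡ 180^2 = 32400 ≡ 5 (mod 589)
5^128 ≡ 5^2 = 25 ≡ 25 (mod 589)
5^256 ≡ 25^2 = 625 ≡ 36 (mod 589)
5^512 ≡ 36^2 = 1296 ≡ 118 (mod 589)
588 = 512 + 64 + 8 + 4 in binary powers of 2.
So 5^588 ≡ 118 · 5 · 118 · 36 ≡ 125 (mod 589).
Since 125 ≠ 1, base 5 is a Fermat witness: 589 is composite.

125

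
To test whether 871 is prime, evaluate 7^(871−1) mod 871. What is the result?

545

7^1 ≡ 7 (mod 871)
7^2 ≡ 7^2 = 49 ≡ 49 (mod 871)
7^4 ≡ 49^2 = 2401 ≡ 659 (mod 871)
7^8 ≡ 659^2 = 434281 ≡ 523 (mod 871)
7^16 ≡ 523^2 = 273529 ≡ 35 (mod 871)
7^32 ≡ 35^2 = 1225 ≡ 354 (mod 871)
7^64 ≡ 354^2 = 125316 ≡ 763 (mod 871)
7^128 ≡ 763^2 = 582169 ≡ 341 (mod 871)
7^256 ≡ 341^2 = 116281 ≡ 438 (mod 871)
7^512 ≡ 438^2 = 191844 ≡ 224 (mod 871)
870 = 512 + 256 + 64 + 32 + 4 + 2 in binary powers of 2.
So 7^870 ≡ 224 · 438 · 763 · 354 · 659 · 49 ≡ 545 (mod 871).
Since 545 ≠ 1, base 7 is a Fermat witness: 871 is composite.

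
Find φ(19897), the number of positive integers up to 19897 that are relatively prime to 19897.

19600

Factor: 19897 = 101 · 197.
φ(19897) = (101−1) · (197−1) = 100 · 196 = 19600.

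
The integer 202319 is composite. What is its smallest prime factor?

202319 is odd.
Digit sum 17, not divisible by 3.
Ends in 9: not divisible by 5.
7: 202319 = 7·28902 + 5
11: 202319 = 11·18392 + 7
13: 202319 = 13·15563

13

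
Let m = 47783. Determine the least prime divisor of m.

71

47783 is odd.
Digit sum 29, not divisible by 3.
Ends in 3: not divisible by 5.
7: 47783 = 7·6826 + 1
11: 47783 = 11·4343 + 10
13: 47783 = 13·3675 + 8
17: 47783 = 17·2810 + 13
19: 47783 = 19·2514 + 17
23: 47783 = 23·2077 + 12
29: 47783 = 29·1647 + 20
31: 47783 = 31·1541 + 12
37: 47783 = 37·1291 + 16
41: 47783 = 41·1165 + 18
43: 47783 = 43·1111 + 10
47: 47783 = 47·1016 + 31
53: 47783 = 53·901 + 30
59: 47783 = 59·809 + 52
61: 47783 = 61·783 + 20
67: 47783 = 67·713 + 12
71: 47783 = 71·673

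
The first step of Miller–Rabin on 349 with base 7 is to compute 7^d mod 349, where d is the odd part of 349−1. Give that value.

136

349 − 1 = 348 = 2^2 · 87, so d = 87.
7^1 ≡ 7 (mod 349)
7^2 ≡ 7^2 = 49 ≡ 49 (mod 349)
7^4 ≡ 49^2 = 2401 ≡ 307 (mod 349)
7^8 ≡ 307^2 = 94249 ≡ 19 (mod 349)
7^16 ≡ 19^2 = 361 ≡ 12 (mod 349)
7^32 ≡ 12^2 = 144 ≡ 144 (mod 349)
7^64 ≡ 144^2 = 20736 ≡ 145 (mod 349)
87 = 64 + 16 + 4 + 2 + 1 in binary powers of 2.
So 7^87 ≡ 145 · 12 · 307 · 49 · 7 ≡ 136 (mod 349).
Squaring chain: 136 → 348; reaches −1, so base 7 does not prove 349 composite.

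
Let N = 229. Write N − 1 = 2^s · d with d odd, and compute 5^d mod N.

228

229 − 1 = 228 = 2^2 · 57, so d = 57.
5^1 ≡ 5 (mod 229)
5^2 ≡ 5^2 = 25 ≡ 25 (mod 229)
5^4 ≡ 25^2 = 625 ≡ 167 (mod 229)
5^8 ≡ 167^2 = 27889 ≡ 180 (mod 229)
5^16 ≡ 180^2 = 32400 ≡ 111 (mod 229)
5^32 ≡ 111^2 = 12321 ≡ 184 (mod 229)
57 = 32 + 16 + 8 + 1 in binary powers of 2.
So 5^57 ≡ 184 · 111 · 180 · 5 ≡ 228 (mod 229).
Since 5^d ≡ 228 (mod 229), base 5 does not prove 229 composite.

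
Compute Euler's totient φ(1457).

1380

Factor: 1457 = 31 · 47.
φ(1457) = (31−1) · (47−1) = 30 · 46 = 1380.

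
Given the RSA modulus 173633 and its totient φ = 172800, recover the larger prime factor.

φ(n) = (p−1)(q−1) = n − (p+q) + 1, so p + q = 173633 − 172800 + 1 = 834.
p and q are the roots of t² − 834t + 173633 = 0.
Discriminant: 834² − 4·173633 = 695556 − 694532 = 1024; √1024 = 32.
q = (834 − 32)/2 = 401, p = (834 + 32)/2 = 433.
Check: 401 · 433 = 173633.

433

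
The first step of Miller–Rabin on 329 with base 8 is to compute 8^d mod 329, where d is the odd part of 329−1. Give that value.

162

329 − 1 = 328 = 2^3 · 41, so d = 41.
8^1 ≡ 8 (mod 329)
8^2 ≡ 8^2 = 64 ≡ 64 (mod 329)
8^4 ≡ 64^2 = 4096 ≡ 148 (mod 329)
8^8 ≡ 148^2 = 21904 ≡ 190 (mod 329)
8^16 ≡ 190^2 = 36100 ≡ 239 (mod 329)
8^32 ≡ 239^2 = 57121 ≡ 204 (mod 329)
41 = 32 + 8 + 1 in binary powers of 2.
So 8^41 ≡ 204 · 190 · 8 ≡ 162 (mod 329).
Squaring chain: 162 → 253 → 183; never reaches −1, so base 8 is a Miller–Rabin witness that 329 is composite.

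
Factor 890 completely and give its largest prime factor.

890 = 2 · 445
445 = 5 · 89
89 is prime.
So 890 = 2 · 5 · 89; the largest prime factor is 89.

89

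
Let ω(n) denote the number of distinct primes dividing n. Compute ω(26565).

26565 = 3 · 8855
8855 = 5 · 1771
1771 = 7 · 253
253 = 11 · 23
26565 = 3 · 5 · 7 · 11 · 23, which has 5 distinct prime factors.

5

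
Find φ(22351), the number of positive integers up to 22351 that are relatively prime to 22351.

18360

Factor: 22351 = 7 · 31 · 103.
φ(22351) = (7−1) · (31−1) · (103−1) = 6 · 30 · 102 = 18360.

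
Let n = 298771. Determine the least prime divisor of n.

11

298771 is odd.
Digit sum 34, not divisible by 3.
Ends in 1: not divisible by 5.
7: 298771 = 7·42681 + 4
11: 298771 = 11·27161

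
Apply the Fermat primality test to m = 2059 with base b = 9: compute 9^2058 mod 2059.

1161

9^1 ≡ 9 (mod 2059)
9^2 ≡ 9^2 = 81 ≡ 81 (mod 2059)
9^4 ≡ 81^2 = 6561 ≡ 384 (mod 2059)
9^8 ≡ 384^2 = 147456 ≡ 1267 (mod 2059)
9^16 ≡ 1267^2 = 1605289 ≡ 1328 (mod 2059)
9^32 ≡ 1328^2 = 1763584 ≡ 1080 (mod 2059)
9^64 ≡ 1080^2 = 1166400 ≡ 1006 (mod 2059)
9^128 ≡ 1006^2 = 1012036 ≡ 1067 (mod 2059)
9^256 ≡ 1067^2 = 1138489 ≡ 1921 (mod 2059)
9^512 ≡ 1921^2 = 3690241 ≡ 513 (mod 2059)
9^1024 ≡ 513^2 = 263169 ≡ 1676 (mod 2059)
9^2048 ≡ 1676^2 = 2808976 ≡ 500 (mod 2059)
2058 = 2048 + 8 + 2 in binary powers of 2.
So 9^2058 ≡ 500 · 1267 · 81 ≡ 1161 (mod 2059).
Since 1161 ≠ 1, base 9 is a Fermat witness: 2059 is composite.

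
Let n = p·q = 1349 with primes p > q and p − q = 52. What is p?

71

Since p = q + 52, we have 1349 = q(q + 52), so q² + 52q − 1349 = 0.
Discriminant: 52² + 4·1349 = 2704 + 5396 = 8100; √8100 = 90.
q = (−52 + 90)/2 = 19, and p = q + 52 = 71.
Check: 19 · 71 = 1349.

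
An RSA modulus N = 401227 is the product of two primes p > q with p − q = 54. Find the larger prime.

661

Since p = q + 54, we have 401227 = q(q + 54), so q² + 54q − 401227 = 0.
Discriminant: 54² + 4·401227 = 2916 + 1604908 = 1607824; √1607824 = 1268.
q = (−54 + 1268)/2 = 607, and p = q + 54 = 661.
Check: 607 · 661 = 401227.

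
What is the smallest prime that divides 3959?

3959 is odd.
Digit sum 26, not divisible by 3.
Ends in 9: not divisible by 5.
7: 3959 = 7·565 + 4
11: 3959 = 11·359 + 10
13: 3959 = 13·304 + 7
17: 3959 = 17·232 + 15
19: 3959 = 19·208 + 7
23: 3959 = 23·172 + 3
29: 3959 = 29·136 + 15
31: 3959 = 31·127 + 22
37: 3959 = 37·107

37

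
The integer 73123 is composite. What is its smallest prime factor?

73123 is odd.
Digit sum 16, not divisible by 3.
Ends in 3: not divisible by 5.
7: 73123 = 7·10446 + 1
11: 73123 = 11·6647 + 6
13: 73123 = 13·5624 + 11
17: 73123 = 17·4301 + 6
19: 73123 = 19·3848 + 11
23: 73123 = 23·3179 + 6
29: 73123 = 29·2521 + 14
31: 73123 = 31·2358 + 25
37: 73123 = 37·1976 + 11
41: 73123 = 41·1783 + 20
43: 73123 = 43·1700 + 23
47: 73123 = 47·1555 + 38
53: 73123 = 53·1379 + 36
59: 73123 = 59·1239 + 22
61: 73123 = 61·1198 + 45
67: 73123 = 67·1091 + 26
71: 73123 = 71·1029 + 64
73: 73123 = 73·1001 + 50
79: 73123 = 79·925 + 48
83: 73123 = 83·881

83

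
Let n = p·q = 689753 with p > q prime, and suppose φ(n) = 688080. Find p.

941

φ(n) = (p−1)(q−1) = n − (p+q) + 1, so p + q = 689753 − 688080 + 1 = 1674.
p and q are the roots of t² − 1674t + 689753 = 0.
Discriminant: 1674² − 4·689753 = 2802276 − 2759012 = 43264; √43264 = 208.
q = (1674 − 208)/2 = 733, p = (1674 + 208)/2 = 941.
Check: 733 · 941 = 689753.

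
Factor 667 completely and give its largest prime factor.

29

667 = 23 · 29
29 is prime.
So 667 = 23 · 29; the largest prime factor is 29.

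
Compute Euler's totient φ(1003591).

Factor: 1003591 = 47 · 131 · 163.
φ(1003591) = (47−1) · (131−1) · (163−1) = 46 · 130 · 162 = 968760.

968760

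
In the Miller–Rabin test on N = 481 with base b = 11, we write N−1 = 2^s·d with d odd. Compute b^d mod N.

481 − 1 = 480 = 2^5 · 15, so d = 15.
11^1 ≡ 11 (mod 481)
11^2 ≡ 11^2 = 121 ≡ 121 (mod 481)
11^4 ≡ 121^2 = 14641 ≡ 211 (mod 481)
11^8 ≡ 211^2 = 44521 ≡ 269 (mod 481)
15 = 8 + 4 + 2 + 1 in binary powers of 2.
So 11^15 ≡ 269 · 211 · 121 · 11 ≡ 369 (mod 481).
Squaring chain: 369 → 38 → 1 → 1 → 1; never reaches −1, so base 11 is a Miller–Rabin witness that 481 is composite.

369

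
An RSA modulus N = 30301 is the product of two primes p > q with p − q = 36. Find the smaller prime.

157

Since p = q + 36, we have 30301 = q(q + 36), so q² + 36q − 30301 = 0.
Discriminant: 36² + 4·30301 = 1296 + 121204 = 122500; √122500 = 350.
q = (−36 + 350)/2 = 157, and p = q + 36 = 193.
Check: 157 · 193 = 30301.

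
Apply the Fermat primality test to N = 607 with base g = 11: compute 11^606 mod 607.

1

11^1 ≡ 11 (mod 607)
11^2 ≡ 11^2 = 121 ≡ 121 (mod 607)
11^4 ≡ 121^2 = 14641 ≡ 73 (mod 607)
11^8 ≡ 73^2 = 5329 ≡ 473 (mod 607)
11^16 ≡ 473^2 = 223729 ≡ 353 (mod 607)
11^32 ≡ 353^2 = 124609 ≡ 174 (mod 607)
11^64 ≡ 174^2 = 30276 ≡ 533 (mod 607)
11^128 ≡ 533^2 = 284089 ≡ 13 (mod 607)
11^256 ≡ 13^2 = 169 ≡ 169 (mod 607)
11^512 ≡ 169^2 = 28561 ≡ 32 (mod 607)
606 = 512 + 64 + 16 + 8 + 4 + 2 in binary powers of 2.
So 11^606 ≡ 32 · 533 · 353 · 473 · 73 · 121 ≡ 1 (mod 607).
Since the result is 1, base 11 gives no evidence that 607 is composite.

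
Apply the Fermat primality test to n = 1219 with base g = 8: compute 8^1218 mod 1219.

855

8^1 ≡ 8 (mod 1219)
8^2 ≡ 8^2 = 64 ≡ 64 (mod 1219)
8^4 ≡ 64^2 = 4096 ≡ 439 (mod 1219)
8^8 ≡ 439^2 = 192721 ≡ 119 (mod 1219)
8^16 ≡ 119^2 = 14161 ≡ 752 (mod 1219)
8^32 ≡ 752^2 = 565504 ≡ 1107 (mod 1219)
8^64 ≡ 1107^2 = 1225449 ≡ 354 (mod 1219)
8^128 ≡ 354^2 = 125316 ≡ 978 (mod 1219)
8^256 ≡ 978^2 = 956484 ≡ 788 (mod 1219)
8^512 ≡ 788^2 = 620944 ≡ 473 (mod 1219)
8^1024 ≡ 473^2 = 223729 ≡ 652 (mod 1219)
1218 = 1024 + 128 + 64 + 2 in binary powers of 2.
So 8^1218 ≡ 652 · 978 · 354 · 64 ≡ 855 (mod 1219).
Since 855 ≠ 1, base 8 is a Fermat witness: 1219 is composite.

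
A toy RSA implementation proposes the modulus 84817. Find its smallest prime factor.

89

84817 is odd.
Digit sum 28, not divisible by 3.
Ends in 7: not divisible by 5.
7: 84817 = 7·12116 + 5
11: 84817 = 11·7710 + 7
13: 84817 = 13·6524 + 5
17: 84817 = 17·4989 + 4
19: 84817 = 19·4464 + 1
23: 84817 = 23·3687 + 16
29: 84817 = 29·2924 + 21
31: 84817 = 31·2736 + 1
37: 84817 = 37·2292 + 13
41: 84817 = 41·2068 + 29
43: 84817 = 43·1972 + 21
47: 84817 = 47·1804 + 29
53: 84817 = 53·1600 + 17
59: 84817 = 59·1437 + 34
61: 84817 = 61·1390 + 27
67: 84817 = 67·1265 + 62
71: 84817 = 71·1194 + 43
73: 84817 = 73·1161 + 64
79: 84817 = 79·1073 + 50
83: 84817 = 83·1021 + 74
89: 84817 = 89·953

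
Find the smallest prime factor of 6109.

6109 is odd.
Digit sum 16, not divisible by 3.
Ends in 9: not divisible by 5.
7: 6109 = 7·872 + 5
11: 6109 = 11·555 + 4
13: 6109 = 13·469 + 12
17: 6109 = 17·359 + 6
19: 6109 = 19·321 + 10
23: 6109 = 23·265 + 14
29: 6109 = 29·210 + 19
31: 6109 = 31·197 + 2
37: 6109 = 37·165 + 4
41: 6109 = 41·149

41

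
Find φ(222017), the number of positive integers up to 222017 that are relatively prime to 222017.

Factor: 222017 = 53 · 59 · 71.
φ(222017) = (53−1) · (59−1) · (71−1) = 52 · 58 · 70 = 211120.

211120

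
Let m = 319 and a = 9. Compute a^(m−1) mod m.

25

9^1 ≡ 9 (mod 319)
9^2 ≡ 9^2 = 81 ≡ 81 (mod 319)
9^4 ≡ 81^2 = 6561 ≡ 181 (mod 319)
9^8 ≡ 181^2 = 32761 ≡ 223 (mod 319)
9^16 ≡ 223^2 = 49729 ≡ 284 (mod 319)
9^32 ≡ 284^2 = 80656 ≡ 268 (mod 319)
9^64 ≡ 268^2 = 71824 ≡ 49 (mod 319)
9^128 ≡ 49^2 = 2401 ≡ 168 (mod 319)
9^256 ≡ 168^2 = 28224 ≡ 152 (mod 319)
318 = 256 + 32 + 16 + 8 + 4 + 2 in binary powers of 2.
So 9^318 ≡ 152 · 268 · 284 · 223 · 181 · 81 ≡ 25 (mod 319).
Since 25 ≠ 1, base 9 is a Fermat witness: 319 is composite.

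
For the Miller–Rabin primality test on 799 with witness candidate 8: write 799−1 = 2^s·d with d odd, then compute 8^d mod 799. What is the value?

799 − 1 = 798 = 2^1 · 399, so d = 399.
8^1 ≡ 8 (mod 799)
8^2 ≡ 8^2 = 64 ≡ 64 (mod 799)
8^4 ≡ 64^2 = 4096 ≡ 101 (mod 799)
8^8 ≡ 101^2 = 10201 ≡ 613 (mod 799)
8^16 ≡ 613^2 = 375769 ≡ 239 (mod 799)
8^32 ≡ 239^2 = 57121 ≡ 392 (mod 799)
8^64 ≡ 392^2 = 153664 ≡ 256 (mod 799)
8^128 ≡ 256^2 = 65536 ≡ 18 (mod 799)
8^256 ≡ 18^2 = 324 ≡ 324 (mod 799)
399 = 256 + 128 + 8 + 4 + 2 + 1 in binary powers of 2.
So 8^399 ≡ 324 · 18 · 613 · 101 · 64 · 8 ≡ 49 (mod 799).
Squaring chain: 49; never reaches −1, so base 8 is a Miller–Rabin witness that 799 is composite.

49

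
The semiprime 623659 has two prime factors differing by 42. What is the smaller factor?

Since p = q + 42, we have 623659 = q(q + 42), so q² + 42q − 623659 = 0.
Discriminant: 42² + 4·623659 = 1764 + 2494636 = 2496400; √2496400 = 1580.
q = (−42 + 1580)/2 = 769, and p = q + 42 = 811.
Check: 769 · 811 = 623659.

769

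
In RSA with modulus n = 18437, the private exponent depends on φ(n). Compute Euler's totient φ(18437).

18156

Factor: 18437 = 103 · 179.
φ(18437) = (103−1) · (179−1) = 102 · 178 = 18156.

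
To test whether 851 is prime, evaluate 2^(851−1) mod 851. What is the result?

2^1 ≡ 2 (mod 851)
2^2 ≡ 2^2 = 4 ≡ 4 (mod 851)
2^4 ≡ 4^2 = 16 ≡ 16 (mod 851)
2^8 ≡ 16^2 = 256 ≡ 256 (mod 851)
2^16 ≡ 256^2 = 65536 ≡ 9 (mod 851)
2^32 ≡ 9^2 = 81 ≡ 81 (mod 851)
2^64 ≡ 81^2 = 6561 ≡ 604 (mod 851)
2^128 ≡ 604^2 = 364816 ≡ 588 (mod 851)
2^256 ≡ 588^2 = 345744 ≡ 238 (mod 851)
2^512 ≡ 238^2 = 56644 ≡ 478 (mod 851)
850 = 512 + 256 + 64 + 16 + 2 in binary powers of 2.
So 2^850 ≡ 478 · 238 · 604 · 9 · 4 ≡ 169 (mod 851).
Since 169 ≠ 1, base 2 is a Fermat witness: 851 is composite.

169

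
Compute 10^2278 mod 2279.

10^1 ≡ 10 (mod 2279)
10^2 ≡ 10^2 = 100 ≡ 100 (mod 2279)
10^4 ≡ 100^2 = 10000 ≡ 884 (mod 2279)
10^8 ≡ 884^2 = 781456 ≡ 2038 (mod 2279)
10^16 ≡ 2038^2 = 4153444 ≡ 1106 (mod 2279)
10^32 ≡ 1106^2 = 1223236 ≡ 1692 (mod 2279)
10^64 ≡ 1692^2 = 2862864 ≡ 440 (mod 2279)
10^128 ≡ 440^2 = 193600 ≡ 2164 (mod 2279)
10^256 ≡ 2164^2 = 4682896 ≡ 1830 (mod 2279)
10^512 ≡ 1830^2 = 3348900 ≡ 1049 (mod 2279)
10^1024 ≡ 1049^2 = 1100401 ≡ 1923 (mod 2279)
10^2048 ≡ 1923^2 = 3697929 ≡ 1391 (mod 2279)
2278 = 2048 + 128 + 64 + 32 + 4 + 2 in binary powers of 2.
So 10^2278 ≡ 1391 · 2164 · 440 · 1692 · 884 · 100 ≡ 152 (mod 2279).
Since 152 ≠ 1, base 10 is a Fermat witness: 2279 is composite.

152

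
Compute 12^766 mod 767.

508

12^1 ≡ 12 (mod 767)
12^2 ≡ 12^2 = 144 ≡ 144 (mod 767)
12^4 ≡ 144^2 = 20736 ≡ 27 (mod 767)
12^8 ≡ 27^2 = 729 ≡ 729 (mod 767)
12^16 ≡ 729^2 = 531441 ≡ 677 (mod 767)
12^32 ≡ 677^2 = 458329 ≡ 430 (mod 767)
12^64 ≡ 430^2 = 184900 ≡ 53 (mod 767)
12^128 ≡ 53^2 = 2809 ≡ 508 (mod 767)
12^256 ≡ 508^2 = 258064 ≡ 352 (mod 767)
12^512 ≡ 352^2 = 123904 ≡ 417 (mod 767)
766 = 512 + 128 + 64 + 32 + 16 + 8 + 4 + 2 in binary powers of 2.
So 12^766 ≡ 417 · 508 · 53 · 430 · 677 · 729 · 27 · 144 ≡ 508 (mod 767).
Since 508 ≠ 1, base 12 is a Fermat witness: 767 is composite.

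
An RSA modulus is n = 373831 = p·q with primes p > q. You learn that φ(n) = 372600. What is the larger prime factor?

691

φ(n) = (p−1)(q−1) = n − (p+q) + 1, so p + q = 373831 − 372600 + 1 = 1232.
p and q are the roots of t² − 1232t + 373831 = 0.
Discriminant: 1232² − 4·373831 = 1517824 − 1495324 = 22500; √22500 = 150.
q = (1232 − 150)/2 = 541, p = (1232 + 150)/2 = 691.
Check: 541 · 691 = 373831.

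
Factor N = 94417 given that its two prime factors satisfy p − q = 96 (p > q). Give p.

359

Since p = q + 96, we have 94417 = q(q + 96), so q² + 96q − 94417 = 0.
Discriminant: 96² + 4·94417 = 9216 + 377668 = 386884; √386884 = 622.
q = (−96 + 622)/2 = 263, and p = q + 96 = 359.
Check: 263 · 359 = 94417.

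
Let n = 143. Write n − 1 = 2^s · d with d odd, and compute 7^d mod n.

143 − 1 = 142 = 2^1 · 71, so d = 71.
7^1 ≡ 7 (mod 143)
7^2 ≡ 7^2 = 49 ≡ 49 (mod 143)
7^4 ≡ 49^2 = 2401 ≡ 113 (mod 143)
7^8 ≡ 113^2 = 12769 ≡ 42 (mod 143)
7^16 ≡ 42^2 = 1764 ≡ 48 (mod 143)
7^32 ≡ 48^2 = 2304 ≡ 16 (mod 143)
7^64 ≡ 16^2 = 256 ≡ 113 (mod 143)
71 = 64 + 4 + 2 + 1 in binary powers of 2.
So 7^71 ≡ 113 · 113 · 49 · 7 ≡ 106 (mod 143).
Squaring chain: 106; never reaches −1, so base 7 is a Miller–Rabin witness that 143 is composite.

106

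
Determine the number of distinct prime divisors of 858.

858 = 2 · 429
429 = 3 · 143
143 = 11 · 13
858 = 2 · 3 · 11 · 13, which has 4 distinct prime factors.

4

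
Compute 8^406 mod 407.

344

8^1 ≡ 8 (mod 407)
8^2 ≡ 8^2 = 64 ≡ 64 (mod 407)
8^4 ≡ 64^2 = 4096 ≡ 26 (mod 407)
8^8 ≡ 26^2 = 676 ≡ 269 (mod 407)
8^16 ≡ 269^2 = 72361 ≡ 322 (mod 407)
8^32 ≡ 322^2 = 103684 ≡ 306 (mod 407)
8^64 ≡ 306^2 = 93636 ≡ 26 (mod 407)
8^128 ≡ 26^2 = 676 ≡ 269 (mod 407)
8^256 ≡ 269^2 = 72361 ≡ 322 (mod 407)
406 = 256 + 128 + 16 + 4 + 2 in binary powers of 2.
So 8^406 ≡ 322 · 269 · 322 · 26 · 64 ≡ 344 (mod 407).
Since 344 ≠ 1, base 8 is a Fermat witness: 407 is composite.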